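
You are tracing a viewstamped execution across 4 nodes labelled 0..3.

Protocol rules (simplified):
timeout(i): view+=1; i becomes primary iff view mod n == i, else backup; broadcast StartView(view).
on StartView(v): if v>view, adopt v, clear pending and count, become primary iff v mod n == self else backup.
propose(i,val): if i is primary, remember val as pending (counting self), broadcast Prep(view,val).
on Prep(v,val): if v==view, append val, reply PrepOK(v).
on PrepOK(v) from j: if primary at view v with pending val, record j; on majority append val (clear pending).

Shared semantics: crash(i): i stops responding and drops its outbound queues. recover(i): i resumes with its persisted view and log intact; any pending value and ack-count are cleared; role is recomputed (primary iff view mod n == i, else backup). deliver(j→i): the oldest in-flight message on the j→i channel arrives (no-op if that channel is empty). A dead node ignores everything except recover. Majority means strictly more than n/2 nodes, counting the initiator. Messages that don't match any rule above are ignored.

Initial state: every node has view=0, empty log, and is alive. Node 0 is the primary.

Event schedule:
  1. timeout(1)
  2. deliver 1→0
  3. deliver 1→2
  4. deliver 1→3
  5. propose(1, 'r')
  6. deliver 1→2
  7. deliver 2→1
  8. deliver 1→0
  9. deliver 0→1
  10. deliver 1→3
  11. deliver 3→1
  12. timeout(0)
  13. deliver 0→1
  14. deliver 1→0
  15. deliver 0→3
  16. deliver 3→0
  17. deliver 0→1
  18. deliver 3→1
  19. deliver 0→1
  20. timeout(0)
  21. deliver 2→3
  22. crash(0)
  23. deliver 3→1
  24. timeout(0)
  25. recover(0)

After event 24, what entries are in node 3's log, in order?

after 1 — timeout(1): n1:prim/v1/[-]
after 2 — deliver 1→0: n0:back/v1/[-]
after 3 — deliver 1→2: n2:back/v1/[-]
after 4 — deliver 1→3: n3:back/v1/[-]
after 5 — propose(1,'r'): ·
after 6 — deliver 1→2: n2:back/v1/[r]
after 7 — deliver 2→1: ·
after 8 — deliver 1→0: n0:back/v1/[r]
after 9 — deliver 0→1: n1:prim/v1/[r]
after 10 — deliver 1→3: n3:back/v1/[r]
after 11 — deliver 3→1: ·
after 12 — timeout(0): n0:back/v2/[r]
after 13 — deliver 0→1: n1:back/v2/[r]
after 14 — deliver 1→0: ·
after 15 — deliver 0→3: n3:back/v2/[r]
after 16 — deliver 3→0: ·
after 17 — deliver 0→1: ·
after 18 — deliver 3→1: ·
after 19 — deliver 0→1: ·
after 20 — timeout(0): n0:back/v3/[r]
after 21 — deliver 2→3: ·
after 22 — crash(0): n0:✗back/v3/[r]
after 23 — deliver 3→1: ·
after 24 — timeout(0): ·

r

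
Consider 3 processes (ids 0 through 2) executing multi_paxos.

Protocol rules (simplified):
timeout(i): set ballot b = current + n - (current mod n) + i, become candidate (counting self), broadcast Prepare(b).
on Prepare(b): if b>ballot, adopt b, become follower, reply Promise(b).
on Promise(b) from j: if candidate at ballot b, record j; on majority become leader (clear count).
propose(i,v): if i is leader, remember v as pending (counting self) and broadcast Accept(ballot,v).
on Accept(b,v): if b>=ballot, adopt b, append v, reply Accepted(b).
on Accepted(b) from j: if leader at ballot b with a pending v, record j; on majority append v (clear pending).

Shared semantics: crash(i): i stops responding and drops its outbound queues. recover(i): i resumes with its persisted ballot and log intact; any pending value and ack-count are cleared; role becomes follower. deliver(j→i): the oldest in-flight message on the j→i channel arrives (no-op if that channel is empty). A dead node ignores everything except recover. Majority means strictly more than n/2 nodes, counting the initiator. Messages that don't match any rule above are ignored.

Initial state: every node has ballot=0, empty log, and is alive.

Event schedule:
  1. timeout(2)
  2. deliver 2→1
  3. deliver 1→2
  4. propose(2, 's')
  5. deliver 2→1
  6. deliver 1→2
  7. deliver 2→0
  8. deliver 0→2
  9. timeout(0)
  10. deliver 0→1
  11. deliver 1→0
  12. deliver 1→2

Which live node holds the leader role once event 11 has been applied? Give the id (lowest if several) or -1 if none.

after 1 — timeout(2): n2:cand/b5/[-]
after 2 — deliver 2→1: n1:foll/b5/[-]
after 3 — deliver 1→2: n2:lead/b5/[-]
after 4 — propose(2,'s'): ·
after 5 — deliver 2→1: n1:foll/b5/[s]
after 6 — deliver 1→2: n2:lead/b5/[s]
after 7 — deliver 2→0: n0:foll/b5/[-]
after 8 — deliver 0→2: ·
after 9 — timeout(0): n0:cand/b6/[-]
after 10 — deliver 0→1: n1:foll/b6/[s]
after 11 — deliver 1→0: n0:lead/b6/[-]

0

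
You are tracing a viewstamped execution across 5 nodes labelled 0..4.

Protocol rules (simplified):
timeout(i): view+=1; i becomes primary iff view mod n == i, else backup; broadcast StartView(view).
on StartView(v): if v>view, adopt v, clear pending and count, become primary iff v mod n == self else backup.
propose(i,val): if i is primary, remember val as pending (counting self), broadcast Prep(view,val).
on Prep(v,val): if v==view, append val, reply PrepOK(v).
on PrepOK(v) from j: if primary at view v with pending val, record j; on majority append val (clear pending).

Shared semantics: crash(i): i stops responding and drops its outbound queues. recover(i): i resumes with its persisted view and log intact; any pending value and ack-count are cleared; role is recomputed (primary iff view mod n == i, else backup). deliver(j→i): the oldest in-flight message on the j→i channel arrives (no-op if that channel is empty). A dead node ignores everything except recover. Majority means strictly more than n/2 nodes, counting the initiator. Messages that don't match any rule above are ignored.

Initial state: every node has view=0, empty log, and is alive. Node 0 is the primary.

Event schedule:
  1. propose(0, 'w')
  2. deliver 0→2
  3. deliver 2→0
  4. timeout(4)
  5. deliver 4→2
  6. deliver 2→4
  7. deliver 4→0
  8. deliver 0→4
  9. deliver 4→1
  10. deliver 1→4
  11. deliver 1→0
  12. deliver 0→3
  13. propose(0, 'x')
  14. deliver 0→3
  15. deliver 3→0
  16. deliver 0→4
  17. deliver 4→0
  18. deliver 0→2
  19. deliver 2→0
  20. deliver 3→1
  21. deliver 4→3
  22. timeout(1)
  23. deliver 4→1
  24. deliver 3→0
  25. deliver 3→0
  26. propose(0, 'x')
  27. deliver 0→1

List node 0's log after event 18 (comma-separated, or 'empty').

empty

1. propose(0,'w'):  nop
2. deliver 0→2:  <2:back v0 w>
3. deliver 2→0:  nop
4. timeout(4):  <4:back v1 ->
5. deliver 4→2:  <2:back v1 w>
6. deliver 2→4:  nop
7. deliver 4→0:  <0:back v1 ->
8. deliver 0→4:  nop
9. deliver 4→1:  <1:prim v1 ->
10. deliver 1→4:  nop
11. deliver 1→0:  nop
12. deliver 0→3:  <3:back v0 w>
13. propose(0,'x'):  nop
14. deliver 0→3:  nop
15. deliver 3→0:  nop
16. deliver 0→4:  nop
17. deliver 4→0:  nop
18. deliver 0→2:  nop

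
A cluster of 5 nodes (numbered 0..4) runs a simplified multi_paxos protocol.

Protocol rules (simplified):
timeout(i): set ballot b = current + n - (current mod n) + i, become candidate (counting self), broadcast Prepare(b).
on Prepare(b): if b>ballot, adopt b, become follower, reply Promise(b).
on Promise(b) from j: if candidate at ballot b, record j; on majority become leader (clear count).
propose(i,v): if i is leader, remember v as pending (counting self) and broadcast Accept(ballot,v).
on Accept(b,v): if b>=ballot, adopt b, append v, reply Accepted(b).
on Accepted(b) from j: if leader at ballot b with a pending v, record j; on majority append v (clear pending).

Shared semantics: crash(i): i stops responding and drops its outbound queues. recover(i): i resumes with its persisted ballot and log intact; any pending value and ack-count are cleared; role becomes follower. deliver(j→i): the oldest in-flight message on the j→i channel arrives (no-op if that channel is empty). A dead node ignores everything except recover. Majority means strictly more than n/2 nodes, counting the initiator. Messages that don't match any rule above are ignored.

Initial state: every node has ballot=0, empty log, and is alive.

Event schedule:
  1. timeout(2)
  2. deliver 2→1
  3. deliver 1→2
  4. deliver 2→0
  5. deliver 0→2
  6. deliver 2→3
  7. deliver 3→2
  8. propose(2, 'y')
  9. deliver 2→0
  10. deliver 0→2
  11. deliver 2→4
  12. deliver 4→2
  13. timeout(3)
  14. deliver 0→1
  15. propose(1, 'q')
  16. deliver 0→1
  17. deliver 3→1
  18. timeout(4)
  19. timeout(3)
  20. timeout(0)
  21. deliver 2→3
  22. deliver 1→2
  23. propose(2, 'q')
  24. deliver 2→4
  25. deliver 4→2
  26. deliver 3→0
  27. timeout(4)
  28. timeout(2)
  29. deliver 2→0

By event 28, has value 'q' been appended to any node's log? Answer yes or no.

e1 timeout(2): 2[cand,b=7,-]
e2 deliver 2→1: 1[foll,b=7,-]
e3 deliver 1→2: ·
e4 deliver 2→0: 0[foll,b=7,-]
e5 deliver 0→2: 2[lead,b=7,-]
e6 deliver 2→3: 3[foll,b=7,-]
e7 deliver 3→2: ·
e8 propose(2,'y'): ·
e9 deliver 2→0: 0[foll,b=7,y]
e10 deliver 0→2: ·
e11 deliver 2→4: 4[foll,b=7,-]
e12 deliver 4→2: ·
e13 timeout(3): 3[cand,b=13,-]
e14 deliver 0→1: ·
e15 propose(1,'q'): ·
e16 deliver 0→1: ·
e17 deliver 3→1: 1[foll,b=13,-]
e18 timeout(4): 4[cand,b=14,-]
e19 timeout(3): 3[cand,b=18,-]
e20 timeout(0): 0[cand,b=10,y]
e21 deliver 2→3: ·
e22 deliver 1→2: ·
e23 propose(2,'q'): ·
e24 deliver 2→4: ·
e25 deliver 4→2: 2[foll,b=14,-]
e26 deliver 3→0: 0[foll,b=13,y]
e27 timeout(4): 4[cand,b=19,-]
e28 timeout(2): 2[cand,b=17,-]

no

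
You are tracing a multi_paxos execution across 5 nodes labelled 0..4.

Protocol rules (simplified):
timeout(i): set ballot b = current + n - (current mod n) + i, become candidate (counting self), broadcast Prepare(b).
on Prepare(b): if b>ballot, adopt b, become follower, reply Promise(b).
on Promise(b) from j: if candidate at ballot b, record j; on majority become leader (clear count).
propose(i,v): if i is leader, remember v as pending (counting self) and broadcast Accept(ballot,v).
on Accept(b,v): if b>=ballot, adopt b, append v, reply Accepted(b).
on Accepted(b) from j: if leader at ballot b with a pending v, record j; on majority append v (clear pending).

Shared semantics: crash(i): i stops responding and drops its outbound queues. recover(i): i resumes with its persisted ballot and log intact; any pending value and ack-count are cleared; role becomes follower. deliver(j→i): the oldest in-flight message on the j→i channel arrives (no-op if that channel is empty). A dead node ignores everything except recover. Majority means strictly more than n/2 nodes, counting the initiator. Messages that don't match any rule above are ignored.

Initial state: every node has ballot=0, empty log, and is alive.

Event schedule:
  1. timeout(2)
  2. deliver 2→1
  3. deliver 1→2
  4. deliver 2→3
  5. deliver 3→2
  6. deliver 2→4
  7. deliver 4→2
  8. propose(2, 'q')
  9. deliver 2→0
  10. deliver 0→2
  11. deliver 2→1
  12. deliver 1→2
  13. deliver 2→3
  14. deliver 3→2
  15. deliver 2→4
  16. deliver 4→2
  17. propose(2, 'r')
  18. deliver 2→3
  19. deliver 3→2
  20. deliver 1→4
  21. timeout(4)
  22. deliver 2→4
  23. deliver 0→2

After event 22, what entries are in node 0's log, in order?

after 1 — timeout(2): n2:cand/b7/[-]
after 2 — deliver 2→1: n1:foll/b7/[-]
after 3 — deliver 1→2: ·
after 4 — deliver 2→3: n3:foll/b7/[-]
after 5 — deliver 3→2: n2:lead/b7/[-]
after 6 — deliver 2→4: n4:foll/b7/[-]
after 7 — deliver 4→2: ·
after 8 — propose(2,'q'): ·
after 9 — deliver 2→0: n0:foll/b7/[-]
after 10 — deliver 0→2: ·
after 11 — deliver 2→1: n1:foll/b7/[q]
after 12 — deliver 1→2: ·
after 13 — deliver 2→3: n3:foll/b7/[q]
after 14 — deliver 3→2: n2:lead/b7/[q]
after 15 — deliver 2→4: n4:foll/b7/[q]
after 16 — deliver 4→2: ·
after 17 — propose(2,'r'): ·
after 18 — deliver 2→3: n3:foll/b7/[q,r]
after 19 — deliver 3→2: ·
after 20 — deliver 1→4: ·
after 21 — timeout(4): n4:cand/b14/[q]
after 22 — deliver 2→4: ·

empty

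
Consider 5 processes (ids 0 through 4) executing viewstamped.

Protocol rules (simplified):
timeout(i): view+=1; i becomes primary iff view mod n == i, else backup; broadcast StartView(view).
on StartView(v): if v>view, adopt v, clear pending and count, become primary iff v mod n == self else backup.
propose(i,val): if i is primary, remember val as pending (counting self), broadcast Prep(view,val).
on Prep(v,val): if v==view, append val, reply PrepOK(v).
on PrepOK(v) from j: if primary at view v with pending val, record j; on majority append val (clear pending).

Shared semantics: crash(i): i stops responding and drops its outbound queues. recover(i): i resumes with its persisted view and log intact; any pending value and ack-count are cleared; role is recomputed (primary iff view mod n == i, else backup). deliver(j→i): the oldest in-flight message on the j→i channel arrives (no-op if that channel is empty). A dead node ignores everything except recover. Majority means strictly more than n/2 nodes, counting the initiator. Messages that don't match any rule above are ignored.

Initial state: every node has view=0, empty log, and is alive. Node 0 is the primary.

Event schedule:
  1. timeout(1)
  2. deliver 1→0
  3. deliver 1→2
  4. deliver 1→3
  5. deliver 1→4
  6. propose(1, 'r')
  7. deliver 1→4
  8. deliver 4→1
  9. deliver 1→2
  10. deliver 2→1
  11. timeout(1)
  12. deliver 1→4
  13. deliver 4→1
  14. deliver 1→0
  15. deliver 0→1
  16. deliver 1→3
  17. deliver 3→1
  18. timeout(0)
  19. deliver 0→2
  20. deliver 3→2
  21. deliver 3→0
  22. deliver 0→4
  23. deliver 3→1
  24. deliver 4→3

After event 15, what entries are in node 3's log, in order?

empty

[1] timeout(1) → N1(prim v1 [-])
[2] deliver 1→0 → N0(back v1 [-])
[3] deliver 1→2 → N2(back v1 [-])
[4] deliver 1→3 → N3(back v1 [-])
[5] deliver 1→4 → N4(back v1 [-])
[6] propose(1,'r') → ∅
[7] deliver 1→4 → N4(back v1 [r])
[8] deliver 4→1 → ∅
[9] deliver 1→2 → N2(back v1 [r])
[10] deliver 2→1 → N1(prim v1 [r])
[11] timeout(1) → N1(back v2 [r])
[12] deliver 1→4 → N4(back v2 [r])
[13] deliver 4→1 → ∅
[14] deliver 1→0 → N0(back v1 [r])
[15] deliver 0→1 → ∅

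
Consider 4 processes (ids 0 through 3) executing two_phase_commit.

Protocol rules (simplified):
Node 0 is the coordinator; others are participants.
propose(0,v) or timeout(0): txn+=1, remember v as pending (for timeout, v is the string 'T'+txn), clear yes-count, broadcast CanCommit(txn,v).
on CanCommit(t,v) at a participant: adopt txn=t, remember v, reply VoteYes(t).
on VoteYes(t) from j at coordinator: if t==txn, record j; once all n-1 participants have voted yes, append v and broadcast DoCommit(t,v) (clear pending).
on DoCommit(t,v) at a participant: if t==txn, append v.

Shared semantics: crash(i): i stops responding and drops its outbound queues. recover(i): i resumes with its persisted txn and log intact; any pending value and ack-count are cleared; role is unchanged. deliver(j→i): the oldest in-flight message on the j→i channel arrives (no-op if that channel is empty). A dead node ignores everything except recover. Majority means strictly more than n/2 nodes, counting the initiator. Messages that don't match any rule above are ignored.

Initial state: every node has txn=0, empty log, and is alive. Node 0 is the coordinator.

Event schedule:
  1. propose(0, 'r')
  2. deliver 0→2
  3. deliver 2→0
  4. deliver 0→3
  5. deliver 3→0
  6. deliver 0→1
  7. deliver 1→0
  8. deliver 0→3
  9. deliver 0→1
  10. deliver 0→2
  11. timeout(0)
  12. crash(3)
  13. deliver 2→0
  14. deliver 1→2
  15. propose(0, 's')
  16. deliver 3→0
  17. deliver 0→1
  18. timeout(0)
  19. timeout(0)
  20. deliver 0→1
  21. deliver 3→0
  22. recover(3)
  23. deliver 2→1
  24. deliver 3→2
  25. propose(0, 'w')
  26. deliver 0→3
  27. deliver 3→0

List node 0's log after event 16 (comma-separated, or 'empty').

[1] propose(0,'r') → N0(coor t1 [-])
[2] deliver 0→2 → N2(part t1 [-])
[3] deliver 2→0 → ∅
[4] deliver 0→3 → N3(part t1 [-])
[5] deliver 3→0 → ∅
[6] deliver 0→1 → N1(part t1 [-])
[7] deliver 1→0 → N0(coor t1 [r])
[8] deliver 0→3 → N3(part t1 [r])
[9] deliver 0→1 → N1(part t1 [r])
[10] deliver 0→2 → N2(part t1 [r])
[11] timeout(0) → N0(coor t2 [r])
[12] crash(3) → N3(✗part t1 [r])
[13] deliver 2→0 → ∅
[14] deliver 1→2 → ∅
[15] propose(0,'s') → N0(coor t3 [r])
[16] deliver 3→0 → ∅

r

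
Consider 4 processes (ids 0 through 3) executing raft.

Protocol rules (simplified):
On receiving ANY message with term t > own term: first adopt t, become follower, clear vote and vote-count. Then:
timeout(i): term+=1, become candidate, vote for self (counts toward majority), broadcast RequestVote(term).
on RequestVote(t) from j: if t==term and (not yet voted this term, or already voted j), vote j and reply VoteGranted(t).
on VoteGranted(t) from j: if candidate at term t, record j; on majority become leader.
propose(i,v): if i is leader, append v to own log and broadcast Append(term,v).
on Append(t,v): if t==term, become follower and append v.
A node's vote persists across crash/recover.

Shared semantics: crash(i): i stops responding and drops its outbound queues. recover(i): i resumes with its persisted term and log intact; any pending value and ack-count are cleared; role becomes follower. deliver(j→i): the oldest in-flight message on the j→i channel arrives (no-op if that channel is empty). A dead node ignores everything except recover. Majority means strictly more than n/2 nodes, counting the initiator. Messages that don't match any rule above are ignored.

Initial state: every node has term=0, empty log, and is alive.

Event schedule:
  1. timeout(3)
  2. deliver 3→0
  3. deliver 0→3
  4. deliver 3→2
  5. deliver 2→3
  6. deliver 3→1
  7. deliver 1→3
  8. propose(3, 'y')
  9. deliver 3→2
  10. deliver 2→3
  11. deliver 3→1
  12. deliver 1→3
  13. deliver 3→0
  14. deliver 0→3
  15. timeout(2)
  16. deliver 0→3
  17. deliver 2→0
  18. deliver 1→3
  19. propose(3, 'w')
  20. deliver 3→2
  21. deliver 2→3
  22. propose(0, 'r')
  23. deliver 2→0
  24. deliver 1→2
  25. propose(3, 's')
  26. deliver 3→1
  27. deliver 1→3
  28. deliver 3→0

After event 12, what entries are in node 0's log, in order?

after 1 — timeout(3): n3:cand/t1/[-]
after 2 — deliver 3→0: n0:foll/t1/[-]
after 3 — deliver 0→3: ·
after 4 — deliver 3→2: n2:foll/t1/[-]
after 5 — deliver 2→3: n3:lead/t1/[-]
after 6 — deliver 3→1: n1:foll/t1/[-]
after 7 — deliver 1→3: ·
after 8 — propose(3,'y'): n3:lead/t1/[y]
after 9 — deliver 3→2: n2:foll/t1/[y]
after 10 — deliver 2→3: ·
after 11 — deliver 3→1: n1:foll/t1/[y]
after 12 — deliver 1→3: ·

empty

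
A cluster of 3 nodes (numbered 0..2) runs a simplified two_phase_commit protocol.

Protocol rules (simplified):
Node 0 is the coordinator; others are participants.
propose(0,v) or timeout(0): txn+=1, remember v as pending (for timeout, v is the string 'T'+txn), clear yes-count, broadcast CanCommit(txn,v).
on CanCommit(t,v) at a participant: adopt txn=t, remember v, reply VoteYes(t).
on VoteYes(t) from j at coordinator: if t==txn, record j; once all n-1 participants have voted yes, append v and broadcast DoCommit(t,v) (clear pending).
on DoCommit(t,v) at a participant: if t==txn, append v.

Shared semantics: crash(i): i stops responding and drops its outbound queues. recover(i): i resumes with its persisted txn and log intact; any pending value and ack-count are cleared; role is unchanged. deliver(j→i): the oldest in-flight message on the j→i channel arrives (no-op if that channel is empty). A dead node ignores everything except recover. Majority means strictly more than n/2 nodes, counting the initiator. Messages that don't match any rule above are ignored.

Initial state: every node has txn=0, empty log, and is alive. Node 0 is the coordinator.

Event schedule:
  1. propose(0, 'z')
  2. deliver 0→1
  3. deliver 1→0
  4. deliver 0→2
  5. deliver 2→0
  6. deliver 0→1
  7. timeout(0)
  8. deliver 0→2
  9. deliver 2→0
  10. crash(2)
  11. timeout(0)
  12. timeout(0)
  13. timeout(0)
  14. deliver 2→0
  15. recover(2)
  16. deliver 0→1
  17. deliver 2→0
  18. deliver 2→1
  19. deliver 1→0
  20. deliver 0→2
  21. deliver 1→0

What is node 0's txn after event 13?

e1 propose(0,'z'): 0[coor,t=1,-]
e2 deliver 0→1: 1[part,t=1,-]
e3 deliver 1→0: ·
e4 deliver 0→2: 2[part,t=1,-]
e5 deliver 2→0: 0[coor,t=1,z]
e6 deliver 0→1: 1[part,t=1,z]
e7 timeout(0): 0[coor,t=2,z]
e8 deliver 0→2: 2[part,t=1,z]
e9 deliver 2→0: ·
e10 crash(2): 2[✗part,t=1,z]
e11 timeout(0): 0[coor,t=3,z]
e12 timeout(0): 0[coor,t=4,z]
e13 timeout(0): 0[coor,t=5,z]

5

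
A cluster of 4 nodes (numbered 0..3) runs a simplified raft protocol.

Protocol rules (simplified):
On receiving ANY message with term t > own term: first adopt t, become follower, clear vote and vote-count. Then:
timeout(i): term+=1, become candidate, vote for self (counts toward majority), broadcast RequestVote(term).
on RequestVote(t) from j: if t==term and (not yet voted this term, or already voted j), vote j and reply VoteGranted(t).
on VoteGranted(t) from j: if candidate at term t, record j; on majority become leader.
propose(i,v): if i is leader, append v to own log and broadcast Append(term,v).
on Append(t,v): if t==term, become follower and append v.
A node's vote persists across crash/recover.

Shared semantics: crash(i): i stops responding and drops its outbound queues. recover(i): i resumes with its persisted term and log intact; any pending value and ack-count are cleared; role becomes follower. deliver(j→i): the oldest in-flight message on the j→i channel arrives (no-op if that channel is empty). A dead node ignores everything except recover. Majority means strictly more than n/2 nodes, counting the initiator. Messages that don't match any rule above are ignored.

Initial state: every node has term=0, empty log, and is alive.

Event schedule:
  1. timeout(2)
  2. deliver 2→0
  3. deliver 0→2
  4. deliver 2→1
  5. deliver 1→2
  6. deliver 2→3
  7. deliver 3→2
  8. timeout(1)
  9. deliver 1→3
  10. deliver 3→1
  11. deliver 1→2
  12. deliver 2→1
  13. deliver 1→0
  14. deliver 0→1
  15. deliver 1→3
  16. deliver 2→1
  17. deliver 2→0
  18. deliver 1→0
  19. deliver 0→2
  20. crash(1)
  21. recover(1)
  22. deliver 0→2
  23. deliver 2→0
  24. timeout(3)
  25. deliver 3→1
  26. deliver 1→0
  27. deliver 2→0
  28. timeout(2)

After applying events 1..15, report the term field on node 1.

[1] timeout(2) → N2(cand t1 [-])
[2] deliver 2→0 → N0(foll t1 [-])
[3] deliver 0→2 → ∅
[4] deliver 2→1 → N1(foll t1 [-])
[5] deliver 1→2 → N2(lead t1 [-])
[6] deliver 2→3 → N3(foll t1 [-])
[7] deliver 3→2 → ∅
[8] timeout(1) → N1(cand t2 [-])
[9] deliver 1→3 → N3(foll t2 [-])
[10] deliver 3→1 → ∅
[11] deliver 1→2 → N2(foll t2 [-])
[12] deliver 2→1 → N1(lead t2 [-])
[13] deliver 1→0 → N0(foll t2 [-])
[14] deliver 0→1 → ∅
[15] deliver 1→3 → ∅

2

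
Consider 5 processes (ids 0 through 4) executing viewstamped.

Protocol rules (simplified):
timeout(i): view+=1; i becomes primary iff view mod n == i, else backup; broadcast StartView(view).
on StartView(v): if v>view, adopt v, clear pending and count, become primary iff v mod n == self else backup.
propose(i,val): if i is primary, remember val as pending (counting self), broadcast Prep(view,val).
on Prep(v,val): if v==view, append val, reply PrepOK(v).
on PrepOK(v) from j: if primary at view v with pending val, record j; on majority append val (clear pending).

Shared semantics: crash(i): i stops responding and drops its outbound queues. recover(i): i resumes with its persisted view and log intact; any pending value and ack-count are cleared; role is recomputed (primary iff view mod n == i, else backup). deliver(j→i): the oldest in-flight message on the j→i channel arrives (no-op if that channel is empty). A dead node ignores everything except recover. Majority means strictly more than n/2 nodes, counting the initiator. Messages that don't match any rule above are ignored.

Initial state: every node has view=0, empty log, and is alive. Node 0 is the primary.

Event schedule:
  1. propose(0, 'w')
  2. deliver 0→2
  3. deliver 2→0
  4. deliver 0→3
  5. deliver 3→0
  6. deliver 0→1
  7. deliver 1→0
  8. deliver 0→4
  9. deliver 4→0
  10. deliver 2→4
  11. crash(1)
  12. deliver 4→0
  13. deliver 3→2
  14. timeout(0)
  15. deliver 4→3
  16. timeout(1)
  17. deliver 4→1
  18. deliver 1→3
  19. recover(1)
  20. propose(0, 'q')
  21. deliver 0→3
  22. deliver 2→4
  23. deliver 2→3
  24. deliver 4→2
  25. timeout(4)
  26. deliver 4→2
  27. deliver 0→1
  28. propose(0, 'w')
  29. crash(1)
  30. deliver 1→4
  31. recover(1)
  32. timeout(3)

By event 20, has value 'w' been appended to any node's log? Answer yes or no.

1. propose(0,'w'):  nop
2. deliver 0→2:  <2:back v0 w>
3. deliver 2→0:  nop
4. deliver 0→3:  <3:back v0 w>
5. deliver 3→0:  <0:prim v0 w>
6. deliver 0→1:  <1:back v0 w>
7. deliver 1→0:  nop
8. deliver 0→4:  <4:back v0 w>
9. deliver 4→0:  nop
10. deliver 2→4:  nop
11. crash(1):  <1:✗back v0 w>
12. deliver 4→0:  nop
13. deliver 3→2:  nop
14. timeout(0):  <0:back v1 w>
15. deliver 4→3:  nop
16. timeout(1):  nop
17. deliver 4→1:  nop
18. deliver 1→3:  nop
19. recover(1):  <1:back v0 w>
20. propose(0,'q'):  nop

yes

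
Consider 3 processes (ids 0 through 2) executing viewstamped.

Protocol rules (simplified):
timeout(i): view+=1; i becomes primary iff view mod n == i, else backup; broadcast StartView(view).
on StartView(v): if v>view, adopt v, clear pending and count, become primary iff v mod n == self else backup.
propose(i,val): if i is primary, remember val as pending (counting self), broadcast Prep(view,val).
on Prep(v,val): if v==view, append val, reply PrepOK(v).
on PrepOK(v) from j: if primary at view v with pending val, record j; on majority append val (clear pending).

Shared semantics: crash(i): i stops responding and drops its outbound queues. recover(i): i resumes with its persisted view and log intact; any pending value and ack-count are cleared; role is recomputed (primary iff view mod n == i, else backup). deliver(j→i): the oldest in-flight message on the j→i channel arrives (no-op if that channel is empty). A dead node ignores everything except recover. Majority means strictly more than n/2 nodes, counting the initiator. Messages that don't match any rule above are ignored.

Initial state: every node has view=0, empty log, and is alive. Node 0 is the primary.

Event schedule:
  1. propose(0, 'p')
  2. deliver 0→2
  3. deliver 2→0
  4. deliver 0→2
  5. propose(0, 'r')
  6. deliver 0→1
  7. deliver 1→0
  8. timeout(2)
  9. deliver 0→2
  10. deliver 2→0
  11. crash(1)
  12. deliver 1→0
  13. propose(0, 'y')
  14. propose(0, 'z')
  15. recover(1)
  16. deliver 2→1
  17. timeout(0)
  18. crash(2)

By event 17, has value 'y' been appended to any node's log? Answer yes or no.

1. propose(0,'p'):  nop
2. deliver 0→2:  <2:back v0 p>
3. deliver 2→0:  <0:prim v0 p>
4. deliver 0→2:  nop
5. propose(0,'r'):  nop
6. deliver 0→1:  <1:back v0 p>
7. deliver 1→0:  <0:prim v0 p,r>
8. timeout(2):  <2:back v1 p>
9. deliver 0→2:  nop
10. deliver 2→0:  <0:back v1 p,r>
11. crash(1):  <1:✗back v0 p>
12. deliver 1→0:  nop
13. propose(0,'y'):  nop
14. propose(0,'z'):  nop
15. recover(1):  <1:back v0 p>
16. deliver 2→1:  <1:prim v1 p>
17. timeout(0):  <0:back v2 p,r>

no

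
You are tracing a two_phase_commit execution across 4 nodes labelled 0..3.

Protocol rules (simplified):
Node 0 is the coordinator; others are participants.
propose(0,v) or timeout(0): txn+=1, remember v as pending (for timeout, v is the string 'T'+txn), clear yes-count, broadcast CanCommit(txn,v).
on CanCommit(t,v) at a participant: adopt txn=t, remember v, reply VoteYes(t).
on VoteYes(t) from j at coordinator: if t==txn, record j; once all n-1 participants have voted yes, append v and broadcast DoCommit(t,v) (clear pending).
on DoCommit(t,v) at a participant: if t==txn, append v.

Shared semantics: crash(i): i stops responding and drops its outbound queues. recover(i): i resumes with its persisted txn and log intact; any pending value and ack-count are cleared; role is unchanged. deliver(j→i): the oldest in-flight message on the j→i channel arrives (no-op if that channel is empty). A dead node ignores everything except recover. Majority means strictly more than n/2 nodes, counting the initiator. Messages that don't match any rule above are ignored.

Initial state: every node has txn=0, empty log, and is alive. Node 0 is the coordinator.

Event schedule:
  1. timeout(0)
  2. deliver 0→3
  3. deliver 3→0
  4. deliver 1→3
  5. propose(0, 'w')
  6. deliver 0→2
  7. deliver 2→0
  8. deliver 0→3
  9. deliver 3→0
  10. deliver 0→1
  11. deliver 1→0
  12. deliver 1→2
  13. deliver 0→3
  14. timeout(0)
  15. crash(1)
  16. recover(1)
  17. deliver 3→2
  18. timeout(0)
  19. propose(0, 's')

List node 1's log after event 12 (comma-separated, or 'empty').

empty

e1 timeout(0): 0[coor,t=1,-]
e2 deliver 0→3: 3[part,t=1,-]
e3 deliver 3→0: ·
e4 deliver 1→3: ·
e5 propose(0,'w'): 0[coor,t=2,-]
e6 deliver 0→2: 2[part,t=1,-]
e7 deliver 2→0: ·
e8 deliver 0→3: 3[part,t=2,-]
e9 deliver 3→0: ·
e10 deliver 0→1: 1[part,t=1,-]
e11 deliver 1→0: ·
e12 deliver 1→2: ·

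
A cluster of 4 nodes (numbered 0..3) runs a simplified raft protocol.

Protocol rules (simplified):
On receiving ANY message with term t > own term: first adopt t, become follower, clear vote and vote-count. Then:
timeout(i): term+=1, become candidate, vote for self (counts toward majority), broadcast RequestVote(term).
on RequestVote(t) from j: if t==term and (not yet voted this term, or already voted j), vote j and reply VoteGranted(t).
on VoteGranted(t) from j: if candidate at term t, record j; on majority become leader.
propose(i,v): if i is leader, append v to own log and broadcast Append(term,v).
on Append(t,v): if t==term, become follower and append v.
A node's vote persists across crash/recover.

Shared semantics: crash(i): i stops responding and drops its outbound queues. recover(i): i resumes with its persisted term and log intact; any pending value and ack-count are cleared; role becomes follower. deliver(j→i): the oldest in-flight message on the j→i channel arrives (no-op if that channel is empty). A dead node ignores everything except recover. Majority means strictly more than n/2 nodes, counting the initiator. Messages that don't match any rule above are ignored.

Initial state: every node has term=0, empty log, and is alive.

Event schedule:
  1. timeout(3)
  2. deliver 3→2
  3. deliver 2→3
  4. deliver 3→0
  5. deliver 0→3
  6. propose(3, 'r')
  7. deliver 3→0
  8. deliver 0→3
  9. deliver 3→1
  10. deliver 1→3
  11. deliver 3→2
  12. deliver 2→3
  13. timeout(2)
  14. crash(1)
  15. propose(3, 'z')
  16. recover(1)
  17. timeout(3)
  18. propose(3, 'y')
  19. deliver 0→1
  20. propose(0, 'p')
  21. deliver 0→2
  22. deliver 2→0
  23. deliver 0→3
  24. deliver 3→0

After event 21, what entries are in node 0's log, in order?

e1 timeout(3): 3[cand,t=1,-]
e2 deliver 3→2: 2[foll,t=1,-]
e3 deliver 2→3: ·
e4 deliver 3→0: 0[foll,t=1,-]
e5 deliver 0→3: 3[lead,t=1,-]
e6 propose(3,'r'): 3[lead,t=1,r]
e7 deliver 3→0: 0[foll,t=1,r]
e8 deliver 0→3: ·
e9 deliver 3→1: 1[foll,t=1,-]
e10 deliver 1→3: ·
e11 deliver 3→2: 2[foll,t=1,r]
e12 deliver 2→3: ·
e13 timeout(2): 2[cand,t=2,r]
e14 crash(1): 1[✗foll,t=1,-]
e15 propose(3,'z'): 3[lead,t=1,r,z]
e16 recover(1): 1[foll,t=1,-]
e17 timeout(3): 3[cand,t=2,r,z]
e18 propose(3,'y'): ·
e19 deliver 0→1: ·
e20 propose(0,'p'): ·
e21 deliver 0→2: ·

r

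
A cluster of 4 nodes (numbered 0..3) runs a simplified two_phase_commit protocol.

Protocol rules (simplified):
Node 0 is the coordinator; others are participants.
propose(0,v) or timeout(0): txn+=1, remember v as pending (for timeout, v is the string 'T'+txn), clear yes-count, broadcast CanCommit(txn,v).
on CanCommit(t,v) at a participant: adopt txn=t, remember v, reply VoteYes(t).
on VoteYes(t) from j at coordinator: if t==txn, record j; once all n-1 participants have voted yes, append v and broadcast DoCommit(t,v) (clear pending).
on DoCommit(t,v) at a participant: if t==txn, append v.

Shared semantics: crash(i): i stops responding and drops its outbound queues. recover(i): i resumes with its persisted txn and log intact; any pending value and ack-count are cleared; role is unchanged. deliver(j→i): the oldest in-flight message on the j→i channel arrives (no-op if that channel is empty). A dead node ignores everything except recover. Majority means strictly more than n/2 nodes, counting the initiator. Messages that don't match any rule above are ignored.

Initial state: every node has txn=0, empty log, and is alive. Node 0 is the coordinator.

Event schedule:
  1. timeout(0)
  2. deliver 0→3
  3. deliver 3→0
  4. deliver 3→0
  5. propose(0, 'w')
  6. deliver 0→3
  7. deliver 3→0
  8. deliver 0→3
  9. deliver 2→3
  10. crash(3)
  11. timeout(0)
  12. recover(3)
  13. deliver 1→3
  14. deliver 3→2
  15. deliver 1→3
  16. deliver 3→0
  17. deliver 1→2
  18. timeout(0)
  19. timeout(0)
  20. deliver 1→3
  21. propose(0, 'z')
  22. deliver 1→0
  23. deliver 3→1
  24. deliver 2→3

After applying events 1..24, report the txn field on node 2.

0

[1] timeout(0) → N0(coor t1 [-])
[2] deliver 0→3 → N3(part t1 [-])
[3] deliver 3→0 → ∅
[4] deliver 3→0 → ∅
[5] propose(0,'w') → N0(coor t2 [-])
[6] deliver 0→3 → N3(part t2 [-])
[7] deliver 3→0 → ∅
[8] deliver 0→3 → ∅
[9] deliver 2→3 → ∅
[10] crash(3) → N3(✗part t2 [-])
[11] timeout(0) → N0(coor t3 [-])
[12] recover(3) → N3(part t2 [-])
[13] deliver 1→3 → ∅
[14] deliver 3→2 → ∅
[15] deliver 1→3 → ∅
[16] deliver 3→0 → ∅
[17] deliver 1→2 → ∅
[18] timeout(0) → N0(coor t4 [-])
[19] timeout(0) → N0(coor t5 [-])
[20] deliver 1→3 → ∅
[21] propose(0,'z') → N0(coor t6 [-])
[22] deliver 1→0 → ∅
[23] deliver 3→1 → ∅
[24] deliver 2→3 → ∅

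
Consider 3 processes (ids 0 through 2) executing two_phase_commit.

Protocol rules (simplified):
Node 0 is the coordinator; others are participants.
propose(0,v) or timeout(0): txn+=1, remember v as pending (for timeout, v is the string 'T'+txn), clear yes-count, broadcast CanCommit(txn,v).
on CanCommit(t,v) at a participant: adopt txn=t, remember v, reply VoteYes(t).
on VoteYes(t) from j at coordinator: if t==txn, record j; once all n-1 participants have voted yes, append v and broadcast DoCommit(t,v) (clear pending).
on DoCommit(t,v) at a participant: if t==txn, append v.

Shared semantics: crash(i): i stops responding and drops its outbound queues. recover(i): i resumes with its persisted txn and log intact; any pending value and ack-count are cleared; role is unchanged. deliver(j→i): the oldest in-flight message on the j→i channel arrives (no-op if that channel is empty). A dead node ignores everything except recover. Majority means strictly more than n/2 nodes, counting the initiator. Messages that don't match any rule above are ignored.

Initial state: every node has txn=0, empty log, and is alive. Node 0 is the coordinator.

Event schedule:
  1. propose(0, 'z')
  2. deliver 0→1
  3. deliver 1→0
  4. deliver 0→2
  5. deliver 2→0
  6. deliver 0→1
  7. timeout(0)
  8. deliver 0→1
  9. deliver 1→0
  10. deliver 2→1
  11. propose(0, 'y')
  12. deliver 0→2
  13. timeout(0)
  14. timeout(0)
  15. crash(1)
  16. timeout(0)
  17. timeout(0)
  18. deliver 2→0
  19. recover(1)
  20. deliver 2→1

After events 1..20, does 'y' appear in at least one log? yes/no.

e1 propose(0,'z'): 0[coor,t=1,-]
e2 deliver 0→1: 1[part,t=1,-]
e3 deliver 1→0: ·
e4 deliver 0→2: 2[part,t=1,-]
e5 deliver 2→0: 0[coor,t=1,z]
e6 deliver 0→1: 1[part,t=1,z]
e7 timeout(0): 0[coor,t=2,z]
e8 deliver 0→1: 1[part,t=2,z]
e9 deliver 1→0: ·
e10 deliver 2→1: ·
e11 propose(0,'y'): 0[coor,t=3,z]
e12 deliver 0→2: 2[part,t=1,z]
e13 timeout(0): 0[coor,t=4,z]
e14 timeout(0): 0[coor,t=5,z]
e15 crash(1): 1[✗part,t=2,z]
e16 timeout(0): 0[coor,t=6,z]
e17 timeout(0): 0[coor,t=7,z]
e18 deliver 2→0: ·
e19 recover(1): 1[part,t=2,z]
e20 deliver 2→1: ·

no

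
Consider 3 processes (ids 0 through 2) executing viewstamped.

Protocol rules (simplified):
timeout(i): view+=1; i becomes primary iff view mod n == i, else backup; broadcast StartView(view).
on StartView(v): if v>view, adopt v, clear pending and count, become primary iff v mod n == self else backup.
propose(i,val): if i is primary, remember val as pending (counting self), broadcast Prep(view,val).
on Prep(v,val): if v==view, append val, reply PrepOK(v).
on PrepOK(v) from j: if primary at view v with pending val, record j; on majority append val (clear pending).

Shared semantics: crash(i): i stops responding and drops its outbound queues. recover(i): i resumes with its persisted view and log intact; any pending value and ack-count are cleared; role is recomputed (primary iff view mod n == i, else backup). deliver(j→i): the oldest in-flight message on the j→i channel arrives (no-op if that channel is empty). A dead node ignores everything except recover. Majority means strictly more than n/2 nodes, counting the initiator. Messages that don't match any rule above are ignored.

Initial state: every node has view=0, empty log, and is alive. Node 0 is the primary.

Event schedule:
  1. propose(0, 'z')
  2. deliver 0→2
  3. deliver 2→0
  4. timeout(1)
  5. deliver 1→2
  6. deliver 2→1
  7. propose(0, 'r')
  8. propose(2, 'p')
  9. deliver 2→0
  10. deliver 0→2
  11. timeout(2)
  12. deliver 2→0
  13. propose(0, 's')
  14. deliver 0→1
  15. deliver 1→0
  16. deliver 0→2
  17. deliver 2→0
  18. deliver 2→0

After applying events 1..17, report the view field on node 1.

1

step 1 propose(0,'z'): —
step 2 deliver 0→2: 2={back,v=0,log=z}
step 3 deliver 2→0: 0={prim,v=0,log=z}
step 4 timeout(1): 1={prim,v=1,log=-}
step 5 deliver 1→2: 2={back,v=1,log=z}
step 6 deliver 2→1: —
step 7 propose(0,'r'): —
step 8 propose(2,'p'): —
step 9 deliver 2→0: —
step 10 deliver 0→2: —
step 11 timeout(2): 2={prim,v=2,log=z}
step 12 deliver 2→0: 0={back,v=2,log=z}
step 13 propose(0,'s'): —
step 14 deliver 0→1: —
step 15 deliver 1→0: —
step 16 deliver 0→2: —
step 17 deliver 2→0: —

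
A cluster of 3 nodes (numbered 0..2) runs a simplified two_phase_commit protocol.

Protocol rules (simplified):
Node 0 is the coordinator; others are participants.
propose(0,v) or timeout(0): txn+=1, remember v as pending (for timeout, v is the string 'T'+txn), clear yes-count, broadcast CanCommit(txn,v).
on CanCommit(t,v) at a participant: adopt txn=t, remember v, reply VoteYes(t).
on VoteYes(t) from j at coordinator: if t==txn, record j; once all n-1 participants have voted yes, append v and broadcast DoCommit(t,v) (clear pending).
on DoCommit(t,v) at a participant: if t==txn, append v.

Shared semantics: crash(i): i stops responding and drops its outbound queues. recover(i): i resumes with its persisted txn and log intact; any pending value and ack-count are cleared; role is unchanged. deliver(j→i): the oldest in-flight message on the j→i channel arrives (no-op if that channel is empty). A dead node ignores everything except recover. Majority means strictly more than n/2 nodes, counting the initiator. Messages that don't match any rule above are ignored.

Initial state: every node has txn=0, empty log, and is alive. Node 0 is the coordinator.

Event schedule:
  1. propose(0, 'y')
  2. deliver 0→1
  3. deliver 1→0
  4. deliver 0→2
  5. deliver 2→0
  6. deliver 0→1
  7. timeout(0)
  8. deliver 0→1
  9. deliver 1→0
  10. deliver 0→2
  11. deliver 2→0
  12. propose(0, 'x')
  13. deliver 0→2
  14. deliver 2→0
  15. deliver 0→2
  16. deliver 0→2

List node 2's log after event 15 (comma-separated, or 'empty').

1. propose(0,'y'):  <0:coor t1 ->
2. deliver 0→1:  <1:part t1 ->
3. deliver 1→0:  nop
4. deliver 0→2:  <2:part t1 ->
5. deliver 2→0:  <0:coor t1 y>
6. deliver 0→1:  <1:part t1 y>
7. timeout(0):  <0:coor t2 y>
8. deliver 0→1:  <1:part t2 y>
9. deliver 1→0:  nop
10. deliver 0→2:  <2:part t1 y>
11. deliver 2→0:  nop
12. propose(0,'x'):  <0:coor t3 y>
13. deliver 0→2:  <2:part t2 y>
14. deliver 2→0:  nop
15. deliver 0→2:  <2:part t3 y>

y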